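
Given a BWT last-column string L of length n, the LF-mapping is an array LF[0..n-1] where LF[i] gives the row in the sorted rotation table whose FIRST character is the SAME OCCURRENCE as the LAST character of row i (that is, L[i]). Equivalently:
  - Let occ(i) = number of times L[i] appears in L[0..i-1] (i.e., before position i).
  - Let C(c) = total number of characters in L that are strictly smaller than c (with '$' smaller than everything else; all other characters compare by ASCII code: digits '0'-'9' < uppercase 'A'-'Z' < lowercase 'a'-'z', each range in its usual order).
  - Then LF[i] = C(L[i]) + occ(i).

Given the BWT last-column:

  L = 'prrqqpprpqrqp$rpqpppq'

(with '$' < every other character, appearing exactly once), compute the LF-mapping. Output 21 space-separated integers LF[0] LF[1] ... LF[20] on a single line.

Answer: 1 16 17 10 11 2 3 18 4 12 19 13 5 0 20 6 14 7 8 9 15

Derivation:
Char counts: '$':1, 'p':9, 'q':6, 'r':5
C (first-col start): C('$')=0, C('p')=1, C('q')=10, C('r')=16
L[0]='p': occ=0, LF[0]=C('p')+0=1+0=1
L[1]='r': occ=0, LF[1]=C('r')+0=16+0=16
L[2]='r': occ=1, LF[2]=C('r')+1=16+1=17
L[3]='q': occ=0, LF[3]=C('q')+0=10+0=10
L[4]='q': occ=1, LF[4]=C('q')+1=10+1=11
L[5]='p': occ=1, LF[5]=C('p')+1=1+1=2
L[6]='p': occ=2, LF[6]=C('p')+2=1+2=3
L[7]='r': occ=2, LF[7]=C('r')+2=16+2=18
L[8]='p': occ=3, LF[8]=C('p')+3=1+3=4
L[9]='q': occ=2, LF[9]=C('q')+2=10+2=12
L[10]='r': occ=3, LF[10]=C('r')+3=16+3=19
L[11]='q': occ=3, LF[11]=C('q')+3=10+3=13
L[12]='p': occ=4, LF[12]=C('p')+4=1+4=5
L[13]='$': occ=0, LF[13]=C('$')+0=0+0=0
L[14]='r': occ=4, LF[14]=C('r')+4=16+4=20
L[15]='p': occ=5, LF[15]=C('p')+5=1+5=6
L[16]='q': occ=4, LF[16]=C('q')+4=10+4=14
L[17]='p': occ=6, LF[17]=C('p')+6=1+6=7
L[18]='p': occ=7, LF[18]=C('p')+7=1+7=8
L[19]='p': occ=8, LF[19]=C('p')+8=1+8=9
L[20]='q': occ=5, LF[20]=C('q')+5=10+5=15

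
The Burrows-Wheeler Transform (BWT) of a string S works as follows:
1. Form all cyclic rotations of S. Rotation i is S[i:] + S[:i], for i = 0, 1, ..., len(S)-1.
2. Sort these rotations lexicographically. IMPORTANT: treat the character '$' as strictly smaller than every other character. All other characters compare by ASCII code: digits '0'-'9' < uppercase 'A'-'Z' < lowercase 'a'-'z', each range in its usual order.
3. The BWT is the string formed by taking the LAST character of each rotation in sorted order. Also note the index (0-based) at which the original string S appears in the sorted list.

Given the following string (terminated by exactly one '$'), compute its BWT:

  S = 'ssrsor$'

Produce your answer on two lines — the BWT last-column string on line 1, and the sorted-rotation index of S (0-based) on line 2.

All 7 rotations (rotation i = S[i:]+S[:i]):
  rot[0] = ssrsor$
  rot[1] = srsor$s
  rot[2] = rsor$ss
  rot[3] = sor$ssr
  rot[4] = or$ssrs
  rot[5] = r$ssrso
  rot[6] = $ssrsor
Sorted (with $ < everything):
  sorted[0] = $ssrsor  (last char: 'r')
  sorted[1] = or$ssrs  (last char: 's')
  sorted[2] = r$ssrso  (last char: 'o')
  sorted[3] = rsor$ss  (last char: 's')
  sorted[4] = sor$ssr  (last char: 'r')
  sorted[5] = srsor$s  (last char: 's')
  sorted[6] = ssrsor$  (last char: '$')
Last column: rsosrs$
Original string S is at sorted index 6

Answer: rsosrs$
6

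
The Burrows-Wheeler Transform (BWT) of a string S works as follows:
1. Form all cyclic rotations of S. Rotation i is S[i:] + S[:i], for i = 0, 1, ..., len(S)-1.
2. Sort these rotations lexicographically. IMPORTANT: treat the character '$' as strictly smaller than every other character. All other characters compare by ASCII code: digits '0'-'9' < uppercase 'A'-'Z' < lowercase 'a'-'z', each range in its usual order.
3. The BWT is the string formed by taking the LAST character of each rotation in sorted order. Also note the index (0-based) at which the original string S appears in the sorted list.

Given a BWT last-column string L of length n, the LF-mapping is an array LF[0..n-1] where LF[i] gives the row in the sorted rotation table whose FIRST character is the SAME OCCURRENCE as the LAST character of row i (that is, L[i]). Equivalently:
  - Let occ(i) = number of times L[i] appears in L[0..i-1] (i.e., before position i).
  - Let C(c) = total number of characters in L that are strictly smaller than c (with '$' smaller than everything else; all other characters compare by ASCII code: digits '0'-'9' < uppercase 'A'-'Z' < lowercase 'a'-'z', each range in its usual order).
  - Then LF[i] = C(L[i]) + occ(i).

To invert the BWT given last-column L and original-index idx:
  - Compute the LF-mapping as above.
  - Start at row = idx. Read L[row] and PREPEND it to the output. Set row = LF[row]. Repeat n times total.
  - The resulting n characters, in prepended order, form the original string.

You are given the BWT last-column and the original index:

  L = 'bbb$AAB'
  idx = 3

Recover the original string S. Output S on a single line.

Answer: BbAbAb$

Derivation:
LF mapping: 4 5 6 0 1 2 3
Walk LF starting at row 3, prepending L[row]:
  step 1: row=3, L[3]='$', prepend. Next row=LF[3]=0
  step 2: row=0, L[0]='b', prepend. Next row=LF[0]=4
  step 3: row=4, L[4]='A', prepend. Next row=LF[4]=1
  step 4: row=1, L[1]='b', prepend. Next row=LF[1]=5
  step 5: row=5, L[5]='A', prepend. Next row=LF[5]=2
  step 6: row=2, L[2]='b', prepend. Next row=LF[2]=6
  step 7: row=6, L[6]='B', prepend. Next row=LF[6]=3
Reversed output: BbAbAb$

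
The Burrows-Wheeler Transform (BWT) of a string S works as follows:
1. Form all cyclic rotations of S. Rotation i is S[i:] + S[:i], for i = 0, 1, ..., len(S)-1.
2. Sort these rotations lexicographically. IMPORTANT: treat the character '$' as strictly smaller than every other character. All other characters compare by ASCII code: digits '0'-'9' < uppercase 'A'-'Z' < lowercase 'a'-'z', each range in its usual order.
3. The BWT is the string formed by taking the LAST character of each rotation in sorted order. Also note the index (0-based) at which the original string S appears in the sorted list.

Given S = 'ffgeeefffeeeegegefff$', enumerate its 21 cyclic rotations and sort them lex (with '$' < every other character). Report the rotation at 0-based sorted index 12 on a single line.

All 21 rotations (rotation i = S[i:]+S[:i]):
  rot[0] = ffgeeefffeeeegegefff$
  rot[1] = fgeeefffeeeegegefff$f
  rot[2] = geeefffeeeegegefff$ff
  rot[3] = eeefffeeeegegefff$ffg
  rot[4] = eefffeeeegegefff$ffge
  rot[5] = efffeeeegegefff$ffgee
  rot[6] = fffeeeegegefff$ffgeee
  rot[7] = ffeeeegegefff$ffgeeef
  rot[8] = feeeegegefff$ffgeeeff
  rot[9] = eeeegegefff$ffgeeefff
  rot[10] = eeegegefff$ffgeeefffe
  rot[11] = eegegefff$ffgeeefffee
  rot[12] = egegefff$ffgeeefffeee
  rot[13] = gegefff$ffgeeefffeeee
  rot[14] = egefff$ffgeeefffeeeeg
  rot[15] = gefff$ffgeeefffeeeege
  rot[16] = efff$ffgeeefffeeeegeg
  rot[17] = fff$ffgeeefffeeeegege
  rot[18] = ff$ffgeeefffeeeegegef
  rot[19] = f$ffgeeefffeeeegegeff
  rot[20] = $ffgeeefffeeeegegefff
Sorted (with $ < everything):
  sorted[0] = $ffgeeefffeeeegegefff
  sorted[1] = eeeegegefff$ffgeeefff
  sorted[2] = eeefffeeeegegefff$ffg
  sorted[3] = eeegegefff$ffgeeefffe
  sorted[4] = eefffeeeegegefff$ffge
  sorted[5] = eegegefff$ffgeeefffee
  sorted[6] = efff$ffgeeefffeeeegeg
  sorted[7] = efffeeeegegefff$ffgee
  sorted[8] = egefff$ffgeeefffeeeeg
  sorted[9] = egegefff$ffgeeefffeee
  sorted[10] = f$ffgeeefffeeeegegeff
  sorted[11] = feeeegegefff$ffgeeeff
  sorted[12] = ff$ffgeeefffeeeegegef
  sorted[13] = ffeeeegegefff$ffgeeef
  sorted[14] = fff$ffgeeefffeeeegege
  sorted[15] = fffeeeegegefff$ffgeee
  sorted[16] = ffgeeefffeeeegegefff$
  sorted[17] = fgeeefffeeeegegefff$f
  sorted[18] = geeefffeeeegegefff$ff
  sorted[19] = gefff$ffgeeefffeeeege
  sorted[20] = gegefff$ffgeeefffeeee
sorted[12] = ff$ffgeeefffeeeegegef

Answer: ff$ffgeeefffeeeegegef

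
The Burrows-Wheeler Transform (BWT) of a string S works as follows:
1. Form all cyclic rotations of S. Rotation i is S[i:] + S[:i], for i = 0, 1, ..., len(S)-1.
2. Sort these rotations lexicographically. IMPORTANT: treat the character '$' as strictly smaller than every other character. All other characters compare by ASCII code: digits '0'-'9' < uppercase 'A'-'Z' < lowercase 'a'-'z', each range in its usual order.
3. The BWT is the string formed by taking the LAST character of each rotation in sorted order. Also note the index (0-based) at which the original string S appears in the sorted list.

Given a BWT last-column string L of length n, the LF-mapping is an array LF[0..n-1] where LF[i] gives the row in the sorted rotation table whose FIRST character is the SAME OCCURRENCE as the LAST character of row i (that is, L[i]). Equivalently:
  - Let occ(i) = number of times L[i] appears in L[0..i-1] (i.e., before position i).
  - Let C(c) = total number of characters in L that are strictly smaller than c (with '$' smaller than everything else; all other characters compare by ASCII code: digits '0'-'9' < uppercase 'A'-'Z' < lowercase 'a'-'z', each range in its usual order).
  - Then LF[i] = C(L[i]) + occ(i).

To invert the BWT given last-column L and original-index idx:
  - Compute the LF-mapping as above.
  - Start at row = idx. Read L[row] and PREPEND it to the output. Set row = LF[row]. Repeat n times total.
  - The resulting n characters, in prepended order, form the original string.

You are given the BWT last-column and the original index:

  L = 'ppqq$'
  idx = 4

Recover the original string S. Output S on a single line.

Answer: qqpp$

Derivation:
LF mapping: 1 2 3 4 0
Walk LF starting at row 4, prepending L[row]:
  step 1: row=4, L[4]='$', prepend. Next row=LF[4]=0
  step 2: row=0, L[0]='p', prepend. Next row=LF[0]=1
  step 3: row=1, L[1]='p', prepend. Next row=LF[1]=2
  step 4: row=2, L[2]='q', prepend. Next row=LF[2]=3
  step 5: row=3, L[3]='q', prepend. Next row=LF[3]=4
Reversed output: qqpp$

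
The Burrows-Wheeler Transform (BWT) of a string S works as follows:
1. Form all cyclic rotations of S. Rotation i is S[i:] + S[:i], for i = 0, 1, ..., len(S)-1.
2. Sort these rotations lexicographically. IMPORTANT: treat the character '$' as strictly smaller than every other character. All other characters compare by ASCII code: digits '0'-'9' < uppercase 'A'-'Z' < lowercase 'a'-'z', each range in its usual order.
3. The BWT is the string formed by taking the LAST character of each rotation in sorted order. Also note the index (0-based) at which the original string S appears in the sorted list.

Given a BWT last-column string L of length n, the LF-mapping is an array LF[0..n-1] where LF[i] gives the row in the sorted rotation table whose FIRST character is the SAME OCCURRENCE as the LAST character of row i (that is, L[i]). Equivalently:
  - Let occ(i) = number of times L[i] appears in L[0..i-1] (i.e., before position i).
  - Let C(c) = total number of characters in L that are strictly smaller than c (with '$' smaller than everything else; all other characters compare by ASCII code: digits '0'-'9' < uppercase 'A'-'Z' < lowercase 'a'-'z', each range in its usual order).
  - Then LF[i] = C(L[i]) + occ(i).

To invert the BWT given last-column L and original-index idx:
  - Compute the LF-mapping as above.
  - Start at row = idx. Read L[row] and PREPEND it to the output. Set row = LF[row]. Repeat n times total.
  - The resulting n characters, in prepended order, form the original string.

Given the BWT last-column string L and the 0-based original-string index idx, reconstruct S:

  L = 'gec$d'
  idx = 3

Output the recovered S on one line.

Answer: ecdg$

Derivation:
LF mapping: 4 3 1 0 2
Walk LF starting at row 3, prepending L[row]:
  step 1: row=3, L[3]='$', prepend. Next row=LF[3]=0
  step 2: row=0, L[0]='g', prepend. Next row=LF[0]=4
  step 3: row=4, L[4]='d', prepend. Next row=LF[4]=2
  step 4: row=2, L[2]='c', prepend. Next row=LF[2]=1
  step 5: row=1, L[1]='e', prepend. Next row=LF[1]=3
Reversed output: ecdg$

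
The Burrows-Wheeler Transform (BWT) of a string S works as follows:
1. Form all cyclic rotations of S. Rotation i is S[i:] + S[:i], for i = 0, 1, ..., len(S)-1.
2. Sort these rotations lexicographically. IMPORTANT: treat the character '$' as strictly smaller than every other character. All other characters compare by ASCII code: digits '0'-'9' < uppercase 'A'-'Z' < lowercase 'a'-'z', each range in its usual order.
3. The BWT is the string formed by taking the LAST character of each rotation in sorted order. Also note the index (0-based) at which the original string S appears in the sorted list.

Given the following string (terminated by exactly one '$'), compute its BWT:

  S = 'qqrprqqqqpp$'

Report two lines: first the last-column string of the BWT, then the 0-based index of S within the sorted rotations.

Answer: ppqrqqqr$qqp
8

Derivation:
All 12 rotations (rotation i = S[i:]+S[:i]):
  rot[0] = qqrprqqqqpp$
  rot[1] = qrprqqqqpp$q
  rot[2] = rprqqqqpp$qq
  rot[3] = prqqqqpp$qqr
  rot[4] = rqqqqpp$qqrp
  rot[5] = qqqqpp$qqrpr
  rot[6] = qqqpp$qqrprq
  rot[7] = qqpp$qqrprqq
  rot[8] = qpp$qqrprqqq
  rot[9] = pp$qqrprqqqq
  rot[10] = p$qqrprqqqqp
  rot[11] = $qqrprqqqqpp
Sorted (with $ < everything):
  sorted[0] = $qqrprqqqqpp  (last char: 'p')
  sorted[1] = p$qqrprqqqqp  (last char: 'p')
  sorted[2] = pp$qqrprqqqq  (last char: 'q')
  sorted[3] = prqqqqpp$qqr  (last char: 'r')
  sorted[4] = qpp$qqrprqqq  (last char: 'q')
  sorted[5] = qqpp$qqrprqq  (last char: 'q')
  sorted[6] = qqqpp$qqrprq  (last char: 'q')
  sorted[7] = qqqqpp$qqrpr  (last char: 'r')
  sorted[8] = qqrprqqqqpp$  (last char: '$')
  sorted[9] = qrprqqqqpp$q  (last char: 'q')
  sorted[10] = rprqqqqpp$qq  (last char: 'q')
  sorted[11] = rqqqqpp$qqrp  (last char: 'p')
Last column: ppqrqqqr$qqp
Original string S is at sorted index 8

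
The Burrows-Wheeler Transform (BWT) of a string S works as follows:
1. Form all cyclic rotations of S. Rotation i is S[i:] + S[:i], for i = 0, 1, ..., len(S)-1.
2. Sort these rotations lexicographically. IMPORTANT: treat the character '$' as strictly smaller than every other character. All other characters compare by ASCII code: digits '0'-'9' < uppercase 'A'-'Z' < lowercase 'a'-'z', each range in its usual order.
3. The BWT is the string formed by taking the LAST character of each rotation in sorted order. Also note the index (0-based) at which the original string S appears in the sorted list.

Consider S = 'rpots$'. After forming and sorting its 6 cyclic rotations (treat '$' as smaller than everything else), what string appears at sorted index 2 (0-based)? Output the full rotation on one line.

Answer: pots$r

Derivation:
All 6 rotations (rotation i = S[i:]+S[:i]):
  rot[0] = rpots$
  rot[1] = pots$r
  rot[2] = ots$rp
  rot[3] = ts$rpo
  rot[4] = s$rpot
  rot[5] = $rpots
Sorted (with $ < everything):
  sorted[0] = $rpots
  sorted[1] = ots$rp
  sorted[2] = pots$r
  sorted[3] = rpots$
  sorted[4] = s$rpot
  sorted[5] = ts$rpo
sorted[2] = pots$r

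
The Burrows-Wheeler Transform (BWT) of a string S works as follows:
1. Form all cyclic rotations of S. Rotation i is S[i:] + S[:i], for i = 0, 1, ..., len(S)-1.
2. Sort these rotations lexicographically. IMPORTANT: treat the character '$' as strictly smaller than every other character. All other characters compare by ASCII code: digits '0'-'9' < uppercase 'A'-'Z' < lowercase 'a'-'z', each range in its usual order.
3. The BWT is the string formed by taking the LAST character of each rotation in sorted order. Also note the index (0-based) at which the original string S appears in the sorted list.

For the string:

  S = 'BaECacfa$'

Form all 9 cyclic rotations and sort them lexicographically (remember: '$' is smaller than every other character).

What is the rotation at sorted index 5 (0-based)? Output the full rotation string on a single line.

Answer: aECacfa$B

Derivation:
All 9 rotations (rotation i = S[i:]+S[:i]):
  rot[0] = BaECacfa$
  rot[1] = aECacfa$B
  rot[2] = ECacfa$Ba
  rot[3] = Cacfa$BaE
  rot[4] = acfa$BaEC
  rot[5] = cfa$BaECa
  rot[6] = fa$BaECac
  rot[7] = a$BaECacf
  rot[8] = $BaECacfa
Sorted (with $ < everything):
  sorted[0] = $BaECacfa
  sorted[1] = BaECacfa$
  sorted[2] = Cacfa$BaE
  sorted[3] = ECacfa$Ba
  sorted[4] = a$BaECacf
  sorted[5] = aECacfa$B
  sorted[6] = acfa$BaEC
  sorted[7] = cfa$BaECa
  sorted[8] = fa$BaECac
sorted[5] = aECacfa$B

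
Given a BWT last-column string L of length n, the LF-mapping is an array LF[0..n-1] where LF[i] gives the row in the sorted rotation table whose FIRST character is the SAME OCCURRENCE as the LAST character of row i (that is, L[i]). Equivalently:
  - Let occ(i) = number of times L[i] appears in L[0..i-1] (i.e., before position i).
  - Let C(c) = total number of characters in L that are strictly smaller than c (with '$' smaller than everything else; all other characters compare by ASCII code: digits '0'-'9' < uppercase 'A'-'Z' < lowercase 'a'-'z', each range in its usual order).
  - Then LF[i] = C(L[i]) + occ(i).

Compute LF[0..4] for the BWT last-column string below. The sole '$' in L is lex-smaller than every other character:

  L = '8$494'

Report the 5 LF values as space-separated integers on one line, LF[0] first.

Char counts: '$':1, '4':2, '8':1, '9':1
C (first-col start): C('$')=0, C('4')=1, C('8')=3, C('9')=4
L[0]='8': occ=0, LF[0]=C('8')+0=3+0=3
L[1]='$': occ=0, LF[1]=C('$')+0=0+0=0
L[2]='4': occ=0, LF[2]=C('4')+0=1+0=1
L[3]='9': occ=0, LF[3]=C('9')+0=4+0=4
L[4]='4': occ=1, LF[4]=C('4')+1=1+1=2

Answer: 3 0 1 4 2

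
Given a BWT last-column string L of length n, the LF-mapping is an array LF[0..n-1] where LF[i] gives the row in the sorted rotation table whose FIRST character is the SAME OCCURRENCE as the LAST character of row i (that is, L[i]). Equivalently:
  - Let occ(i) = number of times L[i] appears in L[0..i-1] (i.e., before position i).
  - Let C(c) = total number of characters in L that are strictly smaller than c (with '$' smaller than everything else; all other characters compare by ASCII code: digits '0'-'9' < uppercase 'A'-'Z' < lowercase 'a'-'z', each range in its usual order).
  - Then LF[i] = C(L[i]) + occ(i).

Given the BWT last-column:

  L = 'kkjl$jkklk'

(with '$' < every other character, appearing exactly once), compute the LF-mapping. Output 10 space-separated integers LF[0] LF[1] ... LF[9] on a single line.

Char counts: '$':1, 'j':2, 'k':5, 'l':2
C (first-col start): C('$')=0, C('j')=1, C('k')=3, C('l')=8
L[0]='k': occ=0, LF[0]=C('k')+0=3+0=3
L[1]='k': occ=1, LF[1]=C('k')+1=3+1=4
L[2]='j': occ=0, LF[2]=C('j')+0=1+0=1
L[3]='l': occ=0, LF[3]=C('l')+0=8+0=8
L[4]='$': occ=0, LF[4]=C('$')+0=0+0=0
L[5]='j': occ=1, LF[5]=C('j')+1=1+1=2
L[6]='k': occ=2, LF[6]=C('k')+2=3+2=5
L[7]='k': occ=3, LF[7]=C('k')+3=3+3=6
L[8]='l': occ=1, LF[8]=C('l')+1=8+1=9
L[9]='k': occ=4, LF[9]=C('k')+4=3+4=7

Answer: 3 4 1 8 0 2 5 6 9 7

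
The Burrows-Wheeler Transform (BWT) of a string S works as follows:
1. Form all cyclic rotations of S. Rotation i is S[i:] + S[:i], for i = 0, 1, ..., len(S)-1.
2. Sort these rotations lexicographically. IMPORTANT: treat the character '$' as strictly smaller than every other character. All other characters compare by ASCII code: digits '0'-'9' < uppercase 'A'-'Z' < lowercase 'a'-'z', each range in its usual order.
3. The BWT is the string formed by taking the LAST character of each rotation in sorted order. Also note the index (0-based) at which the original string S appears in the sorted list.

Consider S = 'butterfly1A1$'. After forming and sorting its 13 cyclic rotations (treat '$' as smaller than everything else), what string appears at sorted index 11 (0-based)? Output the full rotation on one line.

Answer: utterfly1A1$b

Derivation:
All 13 rotations (rotation i = S[i:]+S[:i]):
  rot[0] = butterfly1A1$
  rot[1] = utterfly1A1$b
  rot[2] = tterfly1A1$bu
  rot[3] = terfly1A1$but
  rot[4] = erfly1A1$butt
  rot[5] = rfly1A1$butte
  rot[6] = fly1A1$butter
  rot[7] = ly1A1$butterf
  rot[8] = y1A1$butterfl
  rot[9] = 1A1$butterfly
  rot[10] = A1$butterfly1
  rot[11] = 1$butterfly1A
  rot[12] = $butterfly1A1
Sorted (with $ < everything):
  sorted[0] = $butterfly1A1
  sorted[1] = 1$butterfly1A
  sorted[2] = 1A1$butterfly
  sorted[3] = A1$butterfly1
  sorted[4] = butterfly1A1$
  sorted[5] = erfly1A1$butt
  sorted[6] = fly1A1$butter
  sorted[7] = ly1A1$butterf
  sorted[8] = rfly1A1$butte
  sorted[9] = terfly1A1$but
  sorted[10] = tterfly1A1$bu
  sorted[11] = utterfly1A1$b
  sorted[12] = y1A1$butterfl
sorted[11] = utterfly1A1$b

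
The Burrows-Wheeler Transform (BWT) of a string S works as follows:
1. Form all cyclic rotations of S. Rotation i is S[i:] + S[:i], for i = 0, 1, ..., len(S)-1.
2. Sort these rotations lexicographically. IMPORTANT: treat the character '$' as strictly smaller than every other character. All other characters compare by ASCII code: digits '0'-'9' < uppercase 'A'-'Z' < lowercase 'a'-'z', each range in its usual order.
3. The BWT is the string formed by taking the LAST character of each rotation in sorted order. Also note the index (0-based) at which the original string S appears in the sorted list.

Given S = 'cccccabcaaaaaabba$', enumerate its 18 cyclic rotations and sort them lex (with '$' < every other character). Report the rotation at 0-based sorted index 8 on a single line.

Answer: abcaaaaaabba$ccccc

Derivation:
All 18 rotations (rotation i = S[i:]+S[:i]):
  rot[0] = cccccabcaaaaaabba$
  rot[1] = ccccabcaaaaaabba$c
  rot[2] = cccabcaaaaaabba$cc
  rot[3] = ccabcaaaaaabba$ccc
  rot[4] = cabcaaaaaabba$cccc
  rot[5] = abcaaaaaabba$ccccc
  rot[6] = bcaaaaaabba$ccccca
  rot[7] = caaaaaabba$cccccab
  rot[8] = aaaaaabba$cccccabc
  rot[9] = aaaaabba$cccccabca
  rot[10] = aaaabba$cccccabcaa
  rot[11] = aaabba$cccccabcaaa
  rot[12] = aabba$cccccabcaaaa
  rot[13] = abba$cccccabcaaaaa
  rot[14] = bba$cccccabcaaaaaa
  rot[15] = ba$cccccabcaaaaaab
  rot[16] = a$cccccabcaaaaaabb
  rot[17] = $cccccabcaaaaaabba
Sorted (with $ < everything):
  sorted[0] = $cccccabcaaaaaabba
  sorted[1] = a$cccccabcaaaaaabb
  sorted[2] = aaaaaabba$cccccabc
  sorted[3] = aaaaabba$cccccabca
  sorted[4] = aaaabba$cccccabcaa
  sorted[5] = aaabba$cccccabcaaa
  sorted[6] = aabba$cccccabcaaaa
  sorted[7] = abba$cccccabcaaaaa
  sorted[8] = abcaaaaaabba$ccccc
  sorted[9] = ba$cccccabcaaaaaab
  sorted[10] = bba$cccccabcaaaaaa
  sorted[11] = bcaaaaaabba$ccccca
  sorted[12] = caaaaaabba$cccccab
  sorted[13] = cabcaaaaaabba$cccc
  sorted[14] = ccabcaaaaaabba$ccc
  sorted[15] = cccabcaaaaaabba$cc
  sorted[16] = ccccabcaaaaaabba$c
  sorted[17] = cccccabcaaaaaabba$
sorted[8] = abcaaaaaabba$ccccc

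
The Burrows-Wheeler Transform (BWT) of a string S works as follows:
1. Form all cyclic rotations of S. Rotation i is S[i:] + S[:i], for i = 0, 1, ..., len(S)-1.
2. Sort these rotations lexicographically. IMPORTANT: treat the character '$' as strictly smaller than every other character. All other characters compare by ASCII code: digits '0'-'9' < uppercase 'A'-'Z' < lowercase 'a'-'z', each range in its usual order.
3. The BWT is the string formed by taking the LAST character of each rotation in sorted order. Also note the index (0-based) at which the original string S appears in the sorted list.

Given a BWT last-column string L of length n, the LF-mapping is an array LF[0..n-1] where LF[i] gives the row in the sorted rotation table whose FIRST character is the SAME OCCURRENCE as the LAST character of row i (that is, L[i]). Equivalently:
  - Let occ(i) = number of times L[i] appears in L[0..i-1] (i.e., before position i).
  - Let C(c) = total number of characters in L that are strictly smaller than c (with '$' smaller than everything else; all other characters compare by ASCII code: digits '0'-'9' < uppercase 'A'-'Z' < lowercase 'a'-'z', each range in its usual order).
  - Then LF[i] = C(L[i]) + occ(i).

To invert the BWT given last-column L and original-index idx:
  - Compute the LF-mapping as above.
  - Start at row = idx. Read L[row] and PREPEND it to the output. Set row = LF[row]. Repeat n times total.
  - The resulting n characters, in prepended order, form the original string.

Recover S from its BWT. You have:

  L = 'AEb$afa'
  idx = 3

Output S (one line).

Answer: aafbEA$

Derivation:
LF mapping: 1 2 5 0 3 6 4
Walk LF starting at row 3, prepending L[row]:
  step 1: row=3, L[3]='$', prepend. Next row=LF[3]=0
  step 2: row=0, L[0]='A', prepend. Next row=LF[0]=1
  step 3: row=1, L[1]='E', prepend. Next row=LF[1]=2
  step 4: row=2, L[2]='b', prepend. Next row=LF[2]=5
  step 5: row=5, L[5]='f', prepend. Next row=LF[5]=6
  step 6: row=6, L[6]='a', prepend. Next row=LF[6]=4
  step 7: row=4, L[4]='a', prepend. Next row=LF[4]=3
Reversed output: aafbEA$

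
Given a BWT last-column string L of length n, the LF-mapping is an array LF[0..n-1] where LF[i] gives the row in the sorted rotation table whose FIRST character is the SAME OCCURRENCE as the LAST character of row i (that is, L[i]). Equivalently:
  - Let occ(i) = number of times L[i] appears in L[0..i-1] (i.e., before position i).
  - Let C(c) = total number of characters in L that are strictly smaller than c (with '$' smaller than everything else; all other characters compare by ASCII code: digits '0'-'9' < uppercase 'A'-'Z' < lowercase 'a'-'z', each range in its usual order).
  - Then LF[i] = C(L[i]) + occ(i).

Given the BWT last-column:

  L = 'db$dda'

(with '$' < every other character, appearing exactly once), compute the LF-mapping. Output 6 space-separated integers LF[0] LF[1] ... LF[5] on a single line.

Char counts: '$':1, 'a':1, 'b':1, 'd':3
C (first-col start): C('$')=0, C('a')=1, C('b')=2, C('d')=3
L[0]='d': occ=0, LF[0]=C('d')+0=3+0=3
L[1]='b': occ=0, LF[1]=C('b')+0=2+0=2
L[2]='$': occ=0, LF[2]=C('$')+0=0+0=0
L[3]='d': occ=1, LF[3]=C('d')+1=3+1=4
L[4]='d': occ=2, LF[4]=C('d')+2=3+2=5
L[5]='a': occ=0, LF[5]=C('a')+0=1+0=1

Answer: 3 2 0 4 5 1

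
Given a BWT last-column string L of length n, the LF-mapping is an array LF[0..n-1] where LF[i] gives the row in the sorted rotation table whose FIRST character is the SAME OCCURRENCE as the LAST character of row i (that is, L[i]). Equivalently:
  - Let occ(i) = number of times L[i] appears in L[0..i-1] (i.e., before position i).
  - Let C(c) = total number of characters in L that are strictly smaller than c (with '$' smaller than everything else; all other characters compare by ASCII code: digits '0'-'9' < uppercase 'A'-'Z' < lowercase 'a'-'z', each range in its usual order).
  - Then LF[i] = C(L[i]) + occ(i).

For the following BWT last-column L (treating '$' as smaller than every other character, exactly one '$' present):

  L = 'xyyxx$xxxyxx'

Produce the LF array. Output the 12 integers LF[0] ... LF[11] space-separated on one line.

Answer: 1 9 10 2 3 0 4 5 6 11 7 8

Derivation:
Char counts: '$':1, 'x':8, 'y':3
C (first-col start): C('$')=0, C('x')=1, C('y')=9
L[0]='x': occ=0, LF[0]=C('x')+0=1+0=1
L[1]='y': occ=0, LF[1]=C('y')+0=9+0=9
L[2]='y': occ=1, LF[2]=C('y')+1=9+1=10
L[3]='x': occ=1, LF[3]=C('x')+1=1+1=2
L[4]='x': occ=2, LF[4]=C('x')+2=1+2=3
L[5]='$': occ=0, LF[5]=C('$')+0=0+0=0
L[6]='x': occ=3, LF[6]=C('x')+3=1+3=4
L[7]='x': occ=4, LF[7]=C('x')+4=1+4=5
L[8]='x': occ=5, LF[8]=C('x')+5=1+5=6
L[9]='y': occ=2, LF[9]=C('y')+2=9+2=11
L[10]='x': occ=6, LF[10]=C('x')+6=1+6=7
L[11]='x': occ=7, LF[11]=C('x')+7=1+7=8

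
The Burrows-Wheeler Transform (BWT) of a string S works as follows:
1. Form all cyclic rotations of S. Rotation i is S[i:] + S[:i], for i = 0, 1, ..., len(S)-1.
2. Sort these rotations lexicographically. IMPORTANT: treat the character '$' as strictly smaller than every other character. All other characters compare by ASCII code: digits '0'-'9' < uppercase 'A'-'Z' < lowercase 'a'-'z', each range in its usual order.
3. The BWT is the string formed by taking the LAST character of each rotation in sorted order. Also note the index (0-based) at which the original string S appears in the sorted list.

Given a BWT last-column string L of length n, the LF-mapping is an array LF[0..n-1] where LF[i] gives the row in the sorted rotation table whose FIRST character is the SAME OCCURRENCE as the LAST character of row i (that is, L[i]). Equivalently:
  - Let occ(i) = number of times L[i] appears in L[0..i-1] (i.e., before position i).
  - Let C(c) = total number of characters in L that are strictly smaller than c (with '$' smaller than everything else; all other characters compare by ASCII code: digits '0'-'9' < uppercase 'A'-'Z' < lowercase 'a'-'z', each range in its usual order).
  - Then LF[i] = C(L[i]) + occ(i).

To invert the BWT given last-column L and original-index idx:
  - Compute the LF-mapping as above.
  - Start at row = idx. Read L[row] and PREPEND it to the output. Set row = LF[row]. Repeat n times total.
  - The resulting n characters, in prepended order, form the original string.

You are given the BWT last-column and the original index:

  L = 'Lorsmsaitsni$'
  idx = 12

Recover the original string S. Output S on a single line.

Answer: transmissioL$

Derivation:
LF mapping: 1 7 8 9 5 10 2 3 12 11 6 4 0
Walk LF starting at row 12, prepending L[row]:
  step 1: row=12, L[12]='$', prepend. Next row=LF[12]=0
  step 2: row=0, L[0]='L', prepend. Next row=LF[0]=1
  step 3: row=1, L[1]='o', prepend. Next row=LF[1]=7
  step 4: row=7, L[7]='i', prepend. Next row=LF[7]=3
  step 5: row=3, L[3]='s', prepend. Next row=LF[3]=9
  step 6: row=9, L[9]='s', prepend. Next row=LF[9]=11
  step 7: row=11, L[11]='i', prepend. Next row=LF[11]=4
  step 8: row=4, L[4]='m', prepend. Next row=LF[4]=5
  step 9: row=5, L[5]='s', prepend. Next row=LF[5]=10
  step 10: row=10, L[10]='n', prepend. Next row=LF[10]=6
  step 11: row=6, L[6]='a', prepend. Next row=LF[6]=2
  step 12: row=2, L[2]='r', prepend. Next row=LF[2]=8
  step 13: row=8, L[8]='t', prepend. Next row=LF[8]=12
Reversed output: transmissioL$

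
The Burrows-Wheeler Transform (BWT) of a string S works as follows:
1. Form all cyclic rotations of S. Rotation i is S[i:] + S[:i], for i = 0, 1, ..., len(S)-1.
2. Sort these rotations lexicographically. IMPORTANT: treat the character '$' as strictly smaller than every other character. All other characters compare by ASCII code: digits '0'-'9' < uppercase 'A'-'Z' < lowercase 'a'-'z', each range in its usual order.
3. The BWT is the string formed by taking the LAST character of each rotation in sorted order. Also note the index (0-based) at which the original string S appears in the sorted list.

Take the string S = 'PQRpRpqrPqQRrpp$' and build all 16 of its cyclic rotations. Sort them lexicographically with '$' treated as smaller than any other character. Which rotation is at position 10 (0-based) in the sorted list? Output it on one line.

All 16 rotations (rotation i = S[i:]+S[:i]):
  rot[0] = PQRpRpqrPqQRrpp$
  rot[1] = QRpRpqrPqQRrpp$P
  rot[2] = RpRpqrPqQRrpp$PQ
  rot[3] = pRpqrPqQRrpp$PQR
  rot[4] = RpqrPqQRrpp$PQRp
  rot[5] = pqrPqQRrpp$PQRpR
  rot[6] = qrPqQRrpp$PQRpRp
  rot[7] = rPqQRrpp$PQRpRpq
  rot[8] = PqQRrpp$PQRpRpqr
  rot[9] = qQRrpp$PQRpRpqrP
  rot[10] = QRrpp$PQRpRpqrPq
  rot[11] = Rrpp$PQRpRpqrPqQ
  rot[12] = rpp$PQRpRpqrPqQR
  rot[13] = pp$PQRpRpqrPqQRr
  rot[14] = p$PQRpRpqrPqQRrp
  rot[15] = $PQRpRpqrPqQRrpp
Sorted (with $ < everything):
  sorted[0] = $PQRpRpqrPqQRrpp
  sorted[1] = PQRpRpqrPqQRrpp$
  sorted[2] = PqQRrpp$PQRpRpqr
  sorted[3] = QRpRpqrPqQRrpp$P
  sorted[4] = QRrpp$PQRpRpqrPq
  sorted[5] = RpRpqrPqQRrpp$PQ
  sorted[6] = RpqrPqQRrpp$PQRp
  sorted[7] = Rrpp$PQRpRpqrPqQ
  sorted[8] = p$PQRpRpqrPqQRrp
  sorted[9] = pRpqrPqQRrpp$PQR
  sorted[10] = pp$PQRpRpqrPqQRr
  sorted[11] = pqrPqQRrpp$PQRpR
  sorted[12] = qQRrpp$PQRpRpqrP
  sorted[13] = qrPqQRrpp$PQRpRp
  sorted[14] = rPqQRrpp$PQRpRpq
  sorted[15] = rpp$PQRpRpqrPqQR
sorted[10] = pp$PQRpRpqrPqQRr

Answer: pp$PQRpRpqrPqQRr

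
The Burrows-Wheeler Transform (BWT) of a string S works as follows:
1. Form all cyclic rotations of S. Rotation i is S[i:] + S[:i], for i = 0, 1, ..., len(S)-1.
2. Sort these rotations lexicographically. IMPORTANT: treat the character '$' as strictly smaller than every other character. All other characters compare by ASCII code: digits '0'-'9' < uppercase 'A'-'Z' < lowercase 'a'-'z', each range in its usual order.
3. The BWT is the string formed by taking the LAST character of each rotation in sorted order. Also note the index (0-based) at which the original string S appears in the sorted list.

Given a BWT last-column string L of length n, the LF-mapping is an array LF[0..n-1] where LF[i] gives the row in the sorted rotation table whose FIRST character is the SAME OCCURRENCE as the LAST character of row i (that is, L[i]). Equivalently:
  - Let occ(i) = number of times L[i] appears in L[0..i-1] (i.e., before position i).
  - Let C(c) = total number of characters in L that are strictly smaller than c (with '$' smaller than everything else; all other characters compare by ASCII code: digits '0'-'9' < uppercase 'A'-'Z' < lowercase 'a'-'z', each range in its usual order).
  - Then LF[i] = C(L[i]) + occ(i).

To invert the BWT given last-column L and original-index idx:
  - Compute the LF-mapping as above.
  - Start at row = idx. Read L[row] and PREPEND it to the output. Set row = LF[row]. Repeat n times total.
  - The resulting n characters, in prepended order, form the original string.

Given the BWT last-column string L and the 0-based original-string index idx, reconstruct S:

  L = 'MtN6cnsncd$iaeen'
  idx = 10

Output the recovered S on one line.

LF mapping: 2 15 3 1 5 11 14 12 6 7 0 10 4 8 9 13
Walk LF starting at row 10, prepending L[row]:
  step 1: row=10, L[10]='$', prepend. Next row=LF[10]=0
  step 2: row=0, L[0]='M', prepend. Next row=LF[0]=2
  step 3: row=2, L[2]='N', prepend. Next row=LF[2]=3
  step 4: row=3, L[3]='6', prepend. Next row=LF[3]=1
  step 5: row=1, L[1]='t', prepend. Next row=LF[1]=15
  step 6: row=15, L[15]='n', prepend. Next row=LF[15]=13
  step 7: row=13, L[13]='e', prepend. Next row=LF[13]=8
  step 8: row=8, L[8]='c', prepend. Next row=LF[8]=6
  step 9: row=6, L[6]='s', prepend. Next row=LF[6]=14
  step 10: row=14, L[14]='e', prepend. Next row=LF[14]=9
  step 11: row=9, L[9]='d', prepend. Next row=LF[9]=7
  step 12: row=7, L[7]='n', prepend. Next row=LF[7]=12
  step 13: row=12, L[12]='a', prepend. Next row=LF[12]=4
  step 14: row=4, L[4]='c', prepend. Next row=LF[4]=5
  step 15: row=5, L[5]='n', prepend. Next row=LF[5]=11
  step 16: row=11, L[11]='i', prepend. Next row=LF[11]=10
Reversed output: incandescent6NM$

Answer: incandescent6NM$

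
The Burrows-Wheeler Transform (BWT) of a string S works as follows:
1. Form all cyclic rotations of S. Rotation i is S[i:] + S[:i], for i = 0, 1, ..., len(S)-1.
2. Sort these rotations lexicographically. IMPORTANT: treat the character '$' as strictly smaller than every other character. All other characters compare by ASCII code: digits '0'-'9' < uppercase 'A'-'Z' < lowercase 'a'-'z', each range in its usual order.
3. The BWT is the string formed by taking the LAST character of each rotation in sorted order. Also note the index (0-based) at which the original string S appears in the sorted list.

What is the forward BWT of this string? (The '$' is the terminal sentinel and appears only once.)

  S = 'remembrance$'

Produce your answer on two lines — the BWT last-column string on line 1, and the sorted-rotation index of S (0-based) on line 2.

All 12 rotations (rotation i = S[i:]+S[:i]):
  rot[0] = remembrance$
  rot[1] = emembrance$r
  rot[2] = membrance$re
  rot[3] = embrance$rem
  rot[4] = mbrance$reme
  rot[5] = brance$remem
  rot[6] = rance$rememb
  rot[7] = ance$remembr
  rot[8] = nce$remembra
  rot[9] = ce$remembran
  rot[10] = e$remembranc
  rot[11] = $remembrance
Sorted (with $ < everything):
  sorted[0] = $remembrance  (last char: 'e')
  sorted[1] = ance$remembr  (last char: 'r')
  sorted[2] = brance$remem  (last char: 'm')
  sorted[3] = ce$remembran  (last char: 'n')
  sorted[4] = e$remembranc  (last char: 'c')
  sorted[5] = embrance$rem  (last char: 'm')
  sorted[6] = emembrance$r  (last char: 'r')
  sorted[7] = mbrance$reme  (last char: 'e')
  sorted[8] = membrance$re  (last char: 'e')
  sorted[9] = nce$remembra  (last char: 'a')
  sorted[10] = rance$rememb  (last char: 'b')
  sorted[11] = remembrance$  (last char: '$')
Last column: ermncmreeab$
Original string S is at sorted index 11

Answer: ermncmreeab$
11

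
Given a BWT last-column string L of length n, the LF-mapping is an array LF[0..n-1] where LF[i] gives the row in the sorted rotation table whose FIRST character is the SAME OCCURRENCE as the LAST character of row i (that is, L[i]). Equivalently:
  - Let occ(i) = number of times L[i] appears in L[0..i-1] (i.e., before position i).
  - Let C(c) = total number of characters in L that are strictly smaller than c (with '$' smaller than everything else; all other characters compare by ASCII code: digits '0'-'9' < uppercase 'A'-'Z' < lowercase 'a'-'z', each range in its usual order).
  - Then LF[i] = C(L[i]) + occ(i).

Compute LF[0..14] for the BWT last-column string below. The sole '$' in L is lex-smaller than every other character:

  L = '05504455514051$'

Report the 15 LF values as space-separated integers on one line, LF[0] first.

Char counts: '$':1, '0':3, '1':2, '4':3, '5':6
C (first-col start): C('$')=0, C('0')=1, C('1')=4, C('4')=6, C('5')=9
L[0]='0': occ=0, LF[0]=C('0')+0=1+0=1
L[1]='5': occ=0, LF[1]=C('5')+0=9+0=9
L[2]='5': occ=1, LF[2]=C('5')+1=9+1=10
L[3]='0': occ=1, LF[3]=C('0')+1=1+1=2
L[4]='4': occ=0, LF[4]=C('4')+0=6+0=6
L[5]='4': occ=1, LF[5]=C('4')+1=6+1=7
L[6]='5': occ=2, LF[6]=C('5')+2=9+2=11
L[7]='5': occ=3, LF[7]=C('5')+3=9+3=12
L[8]='5': occ=4, LF[8]=C('5')+4=9+4=13
L[9]='1': occ=0, LF[9]=C('1')+0=4+0=4
L[10]='4': occ=2, LF[10]=C('4')+2=6+2=8
L[11]='0': occ=2, LF[11]=C('0')+2=1+2=3
L[12]='5': occ=5, LF[12]=C('5')+5=9+5=14
L[13]='1': occ=1, LF[13]=C('1')+1=4+1=5
L[14]='$': occ=0, LF[14]=C('$')+0=0+0=0

Answer: 1 9 10 2 6 7 11 12 13 4 8 3 14 5 0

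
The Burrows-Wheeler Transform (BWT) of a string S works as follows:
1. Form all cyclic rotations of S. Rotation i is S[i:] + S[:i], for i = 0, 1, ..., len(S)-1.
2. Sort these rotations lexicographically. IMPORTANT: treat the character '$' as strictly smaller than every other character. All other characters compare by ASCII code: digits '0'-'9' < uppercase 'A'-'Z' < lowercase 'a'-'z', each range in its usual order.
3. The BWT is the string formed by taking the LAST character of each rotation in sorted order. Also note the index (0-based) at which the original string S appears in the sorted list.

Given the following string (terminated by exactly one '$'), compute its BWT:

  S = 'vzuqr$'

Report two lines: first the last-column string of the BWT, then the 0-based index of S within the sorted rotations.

All 6 rotations (rotation i = S[i:]+S[:i]):
  rot[0] = vzuqr$
  rot[1] = zuqr$v
  rot[2] = uqr$vz
  rot[3] = qr$vzu
  rot[4] = r$vzuq
  rot[5] = $vzuqr
Sorted (with $ < everything):
  sorted[0] = $vzuqr  (last char: 'r')
  sorted[1] = qr$vzu  (last char: 'u')
  sorted[2] = r$vzuq  (last char: 'q')
  sorted[3] = uqr$vz  (last char: 'z')
  sorted[4] = vzuqr$  (last char: '$')
  sorted[5] = zuqr$v  (last char: 'v')
Last column: ruqz$v
Original string S is at sorted index 4

Answer: ruqz$v
4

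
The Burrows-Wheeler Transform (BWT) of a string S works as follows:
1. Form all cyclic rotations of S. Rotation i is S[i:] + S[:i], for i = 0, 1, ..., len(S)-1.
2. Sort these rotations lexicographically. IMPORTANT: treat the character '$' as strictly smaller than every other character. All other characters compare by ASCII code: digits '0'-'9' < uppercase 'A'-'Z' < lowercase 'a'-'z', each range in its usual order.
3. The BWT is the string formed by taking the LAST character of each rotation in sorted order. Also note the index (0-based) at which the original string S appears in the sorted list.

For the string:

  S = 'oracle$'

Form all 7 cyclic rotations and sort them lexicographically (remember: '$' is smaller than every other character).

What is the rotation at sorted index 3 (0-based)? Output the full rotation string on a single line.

All 7 rotations (rotation i = S[i:]+S[:i]):
  rot[0] = oracle$
  rot[1] = racle$o
  rot[2] = acle$or
  rot[3] = cle$ora
  rot[4] = le$orac
  rot[5] = e$oracl
  rot[6] = $oracle
Sorted (with $ < everything):
  sorted[0] = $oracle
  sorted[1] = acle$or
  sorted[2] = cle$ora
  sorted[3] = e$oracl
  sorted[4] = le$orac
  sorted[5] = oracle$
  sorted[6] = racle$o
sorted[3] = e$oracl

Answer: e$oracl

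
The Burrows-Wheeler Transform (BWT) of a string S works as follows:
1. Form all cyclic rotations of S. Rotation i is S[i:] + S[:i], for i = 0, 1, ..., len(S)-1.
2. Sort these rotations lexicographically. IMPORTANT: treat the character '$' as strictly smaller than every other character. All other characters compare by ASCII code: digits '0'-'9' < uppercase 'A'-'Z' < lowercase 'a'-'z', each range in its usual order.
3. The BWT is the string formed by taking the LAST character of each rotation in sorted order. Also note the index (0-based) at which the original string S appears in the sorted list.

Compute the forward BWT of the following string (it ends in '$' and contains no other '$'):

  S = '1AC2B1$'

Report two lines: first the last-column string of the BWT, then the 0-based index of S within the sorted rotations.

Answer: 1B$C12A
2

Derivation:
All 7 rotations (rotation i = S[i:]+S[:i]):
  rot[0] = 1AC2B1$
  rot[1] = AC2B1$1
  rot[2] = C2B1$1A
  rot[3] = 2B1$1AC
  rot[4] = B1$1AC2
  rot[5] = 1$1AC2B
  rot[6] = $1AC2B1
Sorted (with $ < everything):
  sorted[0] = $1AC2B1  (last char: '1')
  sorted[1] = 1$1AC2B  (last char: 'B')
  sorted[2] = 1AC2B1$  (last char: '$')
  sorted[3] = 2B1$1AC  (last char: 'C')
  sorted[4] = AC2B1$1  (last char: '1')
  sorted[5] = B1$1AC2  (last char: '2')
  sorted[6] = C2B1$1A  (last char: 'A')
Last column: 1B$C12A
Original string S is at sorted index 2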